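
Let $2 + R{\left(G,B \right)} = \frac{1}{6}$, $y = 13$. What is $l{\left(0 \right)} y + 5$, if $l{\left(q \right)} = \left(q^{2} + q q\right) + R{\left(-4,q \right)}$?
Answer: $- \frac{113}{6} \approx -18.833$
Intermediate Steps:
$R{\left(G,B \right)} = - \frac{11}{6}$ ($R{\left(G,B \right)} = -2 + \frac{1}{6} = - \frac{11}{6}$)
$l{\left(q \right)} = - \frac{11}{6} + 2 q^{2}$ ($l{\left(q \right)} = \left(q^{2} + q q\right) - \frac{11}{6} = \left(q^{2} + q^{2}\right) - \frac{11}{6} = 2 q^{2} - \frac{11}{6} = - \frac{11}{6} + 2 q^{2}$)
$l{\left(0 \right)} y + 5 = \left(- \frac{11}{6} + 2 \cdot 0^{2}\right) 13 + 5 = \left(- \frac{11}{6} + 2 \cdot 0\right) 13 + 5 = \left(- \frac{11}{6} + 0\right) 13 + 5 = \left(- \frac{11}{6}\right) 13 + 5 = - \frac{143}{6} + 5 = - \frac{113}{6}$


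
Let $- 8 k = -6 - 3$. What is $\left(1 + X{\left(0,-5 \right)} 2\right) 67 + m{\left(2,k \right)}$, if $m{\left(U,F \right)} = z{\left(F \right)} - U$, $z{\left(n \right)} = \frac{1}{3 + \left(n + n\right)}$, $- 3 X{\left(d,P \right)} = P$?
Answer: $\frac{6059}{21} \approx 288.52$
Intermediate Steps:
$X{\left(d,P \right)} = - \frac{P}{3}$
$z{\left(n \right)} = \frac{1}{3 + 2 n}$
$k = \frac{9}{8}$ ($k = - \frac{-6 - 3}{8} = \left(- \frac{1}{8}\right) \left(-9\right) = \frac{9}{8} \approx 1.125$)
$m{\left(U,F \right)} = \frac{1}{3 + 2 F} - U$
$\left(1 + X{\left(0,-5 \right)} 2\right) 67 + m{\left(2,k \right)} = \left(1 + \left(- \frac{1}{3}\right) \left(-5\right) 2\right) 67 + \left(\frac{1}{3 + 2 \cdot \frac{9}{8}} - 2\right) = \left(1 + \frac{5}{3} \cdot 2\right) 67 - \left(2 - \frac{1}{3 + \frac{9}{4}}\right) = \left(1 + \frac{10}{3}\right) 67 - \left(2 - \frac{1}{\frac{21}{4}}\right) = \frac{13}{3} \cdot 67 + \left(\frac{4}{21} - 2\right) = \frac{871}{3} - \frac{38}{21} = \frac{6059}{21}$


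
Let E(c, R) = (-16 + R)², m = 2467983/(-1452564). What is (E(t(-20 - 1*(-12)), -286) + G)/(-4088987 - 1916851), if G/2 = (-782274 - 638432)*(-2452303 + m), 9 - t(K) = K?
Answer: -843456475360912213/726988672386 ≈ -1.1602e+6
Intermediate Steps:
t(K) = 9 - K
m = -822661/484188 (m = 2467983*(-1/1452564) = -822661/484188 ≈ -1.6991)
G = 843456464320941625/121047 (G = 2*((-782274 - 638432)*(-2452303 - 822661/484188)) = 2*(-1420706*(-1187376507625/484188)) = 2*(843456464320941625/242094) = 843456464320941625/121047 ≈ 6.9680e+12)
(E(t(-20 - 1*(-12)), -286) + G)/(-4088987 - 1916851) = ((-16 - 286)² + 843456464320941625/121047)/(-4088987 - 1916851) = ((-302)² + 843456464320941625/121047)/(-6005838) = (91204 + 843456464320941625/121047)*(-1/6005838) = (843456475360912213/121047)*(-1/6005838) = -843456475360912213/726988672386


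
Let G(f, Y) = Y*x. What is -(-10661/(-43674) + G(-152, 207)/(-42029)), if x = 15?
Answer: -312463399/1835574546 ≈ -0.17023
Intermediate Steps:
G(f, Y) = 15*Y (G(f, Y) = Y*15 = 15*Y)
-(-10661/(-43674) + G(-152, 207)/(-42029)) = -(-10661/(-43674) + (15*207)/(-42029)) = -(-10661*(-1/43674) + 3105*(-1/42029)) = -(10661/43674 - 3105/42029) = -1*312463399/1835574546 = -312463399/1835574546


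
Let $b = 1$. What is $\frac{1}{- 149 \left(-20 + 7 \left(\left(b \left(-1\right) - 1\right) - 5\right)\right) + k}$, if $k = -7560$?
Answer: $\frac{1}{2721} \approx 0.00036751$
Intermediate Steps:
$\frac{1}{- 149 \left(-20 + 7 \left(\left(b \left(-1\right) - 1\right) - 5\right)\right) + k} = \frac{1}{- 149 \left(-20 + 7 \left(\left(1 \left(-1\right) - 1\right) - 5\right)\right) - 7560} = \frac{1}{- 149 \left(-20 + 7 \left(\left(-1 - 1\right) - 5\right)\right) - 7560} = \frac{1}{- 149 \left(-20 + 7 \left(-2 - 5\right)\right) - 7560} = \frac{1}{- 149 \left(-20 + 7 \left(-7\right)\right) - 7560} = \frac{1}{- 149 \left(-20 - 49\right) - 7560} = \frac{1}{\left(-149\right) \left(-69\right) - 7560} = \frac{1}{10281 - 7560} = \frac{1}{2721}$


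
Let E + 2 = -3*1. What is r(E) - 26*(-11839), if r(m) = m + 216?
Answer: 308025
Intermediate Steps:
E = -5 (E = -2 - 3*1 = -2 - 3 = -5)
r(m) = 216 + m
r(E) - 26*(-11839) = (216 - 5) - 26*(-11839) = 211 + 307814 = 308025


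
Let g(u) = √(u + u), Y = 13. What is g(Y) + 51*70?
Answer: 3570 + √26 ≈ 3575.1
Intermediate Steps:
g(u) = √2*√u (g(u) = √(2*u) = √2*√u)
g(Y) + 51*70 = √2*√13 + 51*70 = √26 + 3570 = 3570 + √26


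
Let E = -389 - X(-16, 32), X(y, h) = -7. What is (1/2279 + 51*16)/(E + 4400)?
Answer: 1859665/9157022 ≈ 0.20309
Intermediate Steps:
E = -382 (E = -389 - 1*(-7) = -389 + 7 = -382)
(1/2279 + 51*16)/(E + 4400) = (1/2279 + 51*16)/(-382 + 4400) = (1/2279 + 816)/4018 = (1859665/2279)*(1/4018) = 1859665/9157022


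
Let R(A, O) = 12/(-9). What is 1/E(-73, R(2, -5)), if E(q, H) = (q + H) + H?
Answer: -3/227 ≈ -0.013216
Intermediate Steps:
R(A, O) = -4/3 (R(A, O) = 12*(-⅑) = -4/3)
E(q, H) = q + 2*H (E(q, H) = (H + q) + H = q + 2*H)
1/E(-73, R(2, -5)) = 1/(-73 + 2*(-4/3)) = 1/(-73 - 8/3) = 1/(-227/3) = -3/227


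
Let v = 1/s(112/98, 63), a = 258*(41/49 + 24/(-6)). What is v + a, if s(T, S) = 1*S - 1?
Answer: -2479331/3038 ≈ -816.11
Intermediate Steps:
s(T, S) = -1 + S (s(T, S) = S - 1 = -1 + S)
a = -39990/49 (a = 258*(41*(1/49) + 24*(-1/6)) = 258*(41/49 - 4) = 258*(-155/49) = -39990/49 ≈ -816.12)
v = 1/62 (v = 1/(-1 + 63) = 1/62 ≈ 0.016129)
v + a = 1/62 - 39990/49 = -2479331/3038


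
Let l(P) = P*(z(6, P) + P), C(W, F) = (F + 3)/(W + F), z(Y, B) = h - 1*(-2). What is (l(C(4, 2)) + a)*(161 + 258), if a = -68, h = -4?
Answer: -1040377/36 ≈ -28899.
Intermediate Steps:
z(Y, B) = -2 (z(Y, B) = -4 - 1*(-2) = -4 + 2 = -2)
C(W, F) = (3 + F)/(F + W)
l(P) = P*(-2 + P)
(l(C(4, 2)) + a)*(161 + 258) = (((3 + 2)/(2 + 4))*(-2 + (3 + 2)/(2 + 4)) - 68)*(161 + 258) = ((5/6)*(-2 + 5/6) - 68)*419 = (((1/6)*5)*(-2 + (1/6)*5) - 68)*419 = (5*(-2 + 5/6)/6 - 68)*419 = ((5/6)*(-7/6) - 68)*419 = (-35/36 - 68)*419 = -2483/36*419 = -1040377/36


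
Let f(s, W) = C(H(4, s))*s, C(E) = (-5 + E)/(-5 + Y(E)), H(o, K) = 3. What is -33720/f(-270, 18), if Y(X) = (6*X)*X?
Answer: -27538/9 ≈ -3059.8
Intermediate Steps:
Y(X) = 6*X²
C(E) = (-5 + E)/(-5 + 6*E²)
f(s, W) = -2*s/49 (f(s, W) = ((-5 + 3)/(-5 + 6*3²))*s = (-2/(-5 + 6*9))*s = (-2/(-5 + 54))*s = (-2/49)*s = ((1/49)*(-2))*s = -2*s/49)
-33720/f(-270, 18) = -33720/((-2/49*(-270))) = -33720/540/49 = -33720*49/540 = -27538/9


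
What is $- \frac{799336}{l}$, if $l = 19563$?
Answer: $- \frac{799336}{19563} \approx -40.86$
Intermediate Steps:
$- \frac{799336}{l} = - \frac{799336}{19563}$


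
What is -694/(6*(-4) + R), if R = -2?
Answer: 347/13 ≈ 26.692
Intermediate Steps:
-694/(6*(-4) + R) = -694/(6*(-4) - 2) = -694/(-24 - 2) = -694/(-26) = -694*(-1/26) = 347/13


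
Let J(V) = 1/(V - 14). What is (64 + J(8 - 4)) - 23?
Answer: 409/10 ≈ 40.900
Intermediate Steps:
J(V) = 1/(-14 + V)
(64 + J(8 - 4)) - 23 = (64 + 1/(-14 + (8 - 4))) - 23 = (64 + 1/(-14 + 4)) - 23 = (64 + 1/(-10)) - 23 = (64 - ⅒) - 23 = 639/10 - 23 = 409/10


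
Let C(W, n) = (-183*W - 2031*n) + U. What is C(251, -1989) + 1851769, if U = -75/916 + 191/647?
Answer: 3464344429171/592652 ≈ 5.8455e+6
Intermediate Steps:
U = 126431/592652 (U = -75*1/916 + 191*(1/647) = -75/916 + 191/647 = 126431/592652 ≈ 0.21333)
C(W, n) = 126431/592652 - 2031*n - 183*W (C(W, n) = (-183*W - 2031*n) + 126431/592652 = (-2031*n - 183*W) + 126431/592652 = 126431/592652 - 2031*n - 183*W)
C(251, -1989) + 1851769 = (126431/592652 - 2031*(-1989) - 183*251) + 1851769 = (126431/592652 + 4039659 - 45933) + 1851769 = 2366889827783/592652 + 1851769 = 3464344429171/592652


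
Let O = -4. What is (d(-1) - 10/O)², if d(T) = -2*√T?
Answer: 9/4 - 10*I ≈ 2.25 - 10.0*I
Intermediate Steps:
(d(-1) - 10/O)² = (-2*I - 10/(-4))² = (-2*I - 10*(-¼))² = (-2*I + 5/2)² = (5/2 - 2*I)²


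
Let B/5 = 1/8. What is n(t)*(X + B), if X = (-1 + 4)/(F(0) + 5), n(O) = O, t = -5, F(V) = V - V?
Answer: -49/8 ≈ -6.1250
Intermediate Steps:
F(V) = 0
B = 5/8 ≈ 0.62500
X = ⅗ (X = (-1 + 4)/(0 + 5) = 3/5 = 3*(⅕) = ⅗ ≈ 0.60000)
n(t)*(X + B) = -5*(⅗ + 5/8) = -5*49/40 = -49/8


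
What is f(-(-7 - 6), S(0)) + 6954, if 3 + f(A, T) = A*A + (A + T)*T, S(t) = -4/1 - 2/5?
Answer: 177054/25 ≈ 7082.2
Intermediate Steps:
S(t) = -22/5 (S(t) = -4*1 - 2*⅕ = -4 - ⅖ = -22/5)
f(A, T) = -3 + A² + T*(A + T) (f(A, T) = -3 + (A*A + (A + T)*T) = -3 + (A² + T*(A + T)) = -3 + A² + T*(A + T))
f(-(-7 - 6), S(0)) + 6954 = (-3 + (-(-7 - 6))² + (-22/5)² - (-7 - 6)*(-22/5)) + 6954 = (-3 + (-1*(-13))² + 484/25 - 1*(-13)*(-22/5)) + 6954 = (-3 + 13² + 484/25 + 13*(-22/5)) + 6954 = (-3 + 169 + 484/25 - 286/5) + 6954 = 3204/25 + 6954 = 177054/25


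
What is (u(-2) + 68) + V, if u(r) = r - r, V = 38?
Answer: 106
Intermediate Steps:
u(r) = 0
(u(-2) + 68) + V = (0 + 68) + 38 = 68 + 38 = 106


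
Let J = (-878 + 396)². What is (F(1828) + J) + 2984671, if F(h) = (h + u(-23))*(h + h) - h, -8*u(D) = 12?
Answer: 9892851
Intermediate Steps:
u(D) = -3/2 (u(D) = -⅛*12 = -3/2)
J = 232324 (J = (-482)² = 232324)
F(h) = -h + 2*h*(-3/2 + h) (F(h) = (h - 3/2)*(h + h) - h = (-3/2 + h)*(2*h) - h = 2*h*(-3/2 + h) - h = -h + 2*h*(-3/2 + h))
(F(1828) + J) + 2984671 = (2*1828*(-2 + 1828) + 232324) + 2984671 = (2*1828*1826 + 232324) + 2984671 = (6675856 + 232324) + 2984671 = 6908180 + 2984671 = 9892851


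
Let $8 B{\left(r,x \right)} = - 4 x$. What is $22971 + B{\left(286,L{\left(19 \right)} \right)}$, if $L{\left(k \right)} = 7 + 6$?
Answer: $\frac{45929}{2} \approx 22965.0$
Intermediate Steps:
$L{\left(k \right)} = 13$
$B{\left(r,x \right)} = - \frac{x}{2}$ ($B{\left(r,x \right)} = \frac{\left(-4\right) x}{8} = - \frac{x}{2}$)
$22971 + B{\left(286,L{\left(19 \right)} \right)} = 22971 - \frac{13}{2} = \frac{45929}{2}$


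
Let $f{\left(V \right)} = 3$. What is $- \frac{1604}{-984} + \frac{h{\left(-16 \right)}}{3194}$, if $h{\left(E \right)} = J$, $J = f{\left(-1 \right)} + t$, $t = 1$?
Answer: $\frac{640889}{392862} \approx 1.6313$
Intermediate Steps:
$J = 4$ ($J = 3 + 1 = 4$)
$h{\left(E \right)} = 4$
$- \frac{1604}{-984} + \frac{h{\left(-16 \right)}}{3194} = - \frac{1604}{-984} + \frac{4}{3194} = \left(-1604\right) \left(- \frac{1}{984}\right) + 4 \cdot \frac{1}{3194} = \frac{401}{246} + \frac{2}{1597} = \frac{640889}{392862}$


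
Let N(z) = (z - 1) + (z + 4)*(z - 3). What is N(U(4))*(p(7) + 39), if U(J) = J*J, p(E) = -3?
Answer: 9900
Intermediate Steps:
U(J) = J²
N(z) = -1 + z + (-3 + z)*(4 + z) (N(z) = (-1 + z) + (4 + z)*(-3 + z) = (-1 + z) + (-3 + z)*(4 + z) = -1 + z + (-3 + z)*(4 + z))
N(U(4))*(p(7) + 39) = (-13 + (4²)² + 2*4²)*(-3 + 39) = (-13 + 16² + 2*16)*36 = (-13 + 256 + 32)*36 = 275*36 = 9900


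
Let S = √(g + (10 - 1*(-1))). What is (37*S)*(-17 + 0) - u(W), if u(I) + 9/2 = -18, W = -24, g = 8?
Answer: 45/2 - 629*√19 ≈ -2719.2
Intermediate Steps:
S = √19 (S = √(8 + (10 - 1*(-1))) = √(8 + (10 + 1)) = √(8 + 11) = √19 ≈ 4.3589)
u(I) = -45/2 (u(I) = -9/2 - 18 = -45/2)
(37*S)*(-17 + 0) - u(W) = (37*√19)*(-17 + 0) - 1*(-45/2) = (37*√19)*(-17) + 45/2 = -629*√19 + 45/2 = 45/2 - 629*√19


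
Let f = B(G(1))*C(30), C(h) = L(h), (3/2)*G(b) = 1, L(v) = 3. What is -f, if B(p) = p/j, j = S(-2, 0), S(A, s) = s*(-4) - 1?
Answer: 2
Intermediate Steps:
S(A, s) = -1 - 4*s (S(A, s) = -4*s - 1 = -1 - 4*s)
j = -1 (j = -1 - 4*0 = -1 + 0 = -1)
G(b) = ⅔ (G(b) = (⅔)*1 = ⅔)
C(h) = 3
B(p) = -p (B(p) = p/(-1) = p*(-1) = -p)
f = -2 (f = -1*⅔*3 = -⅔*3 = -2)
-f = -1*(-2) = 2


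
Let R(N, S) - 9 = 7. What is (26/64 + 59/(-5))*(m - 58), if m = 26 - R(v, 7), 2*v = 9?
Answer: 5469/10 ≈ 546.90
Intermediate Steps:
v = 9/2 (v = (1/2)*9 = 9/2 ≈ 4.5000)
R(N, S) = 16 (R(N, S) = 9 + 7 = 16)
m = 10 (m = 26 - 1*16 = 26 - 16 = 10)
(26/64 + 59/(-5))*(m - 58) = (26/64 + 59/(-5))*(10 - 58) = (26*(1/64) + 59*(-1/5))*(-48) = (13/32 - 59/5)*(-48) = -1823/160*(-48) = 5469/10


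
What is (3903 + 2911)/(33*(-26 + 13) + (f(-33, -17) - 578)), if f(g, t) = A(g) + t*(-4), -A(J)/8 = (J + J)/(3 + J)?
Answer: -34070/4783 ≈ -7.1231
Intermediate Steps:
A(J) = -16*J/(3 + J) (A(J) = -8*(J + J)/(3 + J) = -8*2*J/(3 + J) = -16*J/(3 + J))
f(g, t) = -4*t - 16*g/(3 + g) (f(g, t) = -16*g/(3 + g) + t*(-4) = -16*g/(3 + g) - 4*t = -4*t - 16*g/(3 + g))
(3903 + 2911)/(33*(-26 + 13) + (f(-33, -17) - 578)) = (3903 + 2911)/(33*(-26 + 13) + (4*(-4*(-33) - 1*(-17)*(3 - 33))/(3 - 33) - 578)) = 6814/(33*(-13) + (4*(132 - 1*(-17)*(-30))/(-30) - 578)) = 6814/(-429 + (4*(-1/30)*(132 - 510) - 578)) = 6814/(-429 + (4*(-1/30)*(-378) - 578)) = 6814/(-429 + (252/5 - 578)) = 6814/(-429 - 2638/5) = 6814/(-4783/5) = 6814*(-5/4783) = -34070/4783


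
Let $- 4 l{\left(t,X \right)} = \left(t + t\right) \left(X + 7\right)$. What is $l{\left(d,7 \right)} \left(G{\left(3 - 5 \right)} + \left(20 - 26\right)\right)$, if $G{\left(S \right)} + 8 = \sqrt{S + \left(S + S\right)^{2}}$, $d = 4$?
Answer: $392 - 28 \sqrt{14} \approx 287.23$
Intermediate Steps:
$l{\left(t,X \right)} = - \frac{t \left(7 + X\right)}{2}$ ($l{\left(t,X \right)} = - \frac{\left(t + t\right) \left(X + 7\right)}{4} = - \frac{2 t \left(7 + X\right)}{4} = - \frac{t \left(7 + X\right)}{2}$)
$G{\left(S \right)} = -8 + \sqrt{S + 4 S^{2}}$ ($G{\left(S \right)} = -8 + \sqrt{S + \left(S + S\right)^{2}} = -8 + \sqrt{S + \left(2 S\right)^{2}} = -8 + \sqrt{S + 4 S^{2}}$)
$l{\left(d,7 \right)} \left(G{\left(3 - 5 \right)} + \left(20 - 26\right)\right) = \left(- \frac{1}{2}\right) 4 \left(7 + 7\right) \left(\left(-8 + \sqrt{\left(3 - 5\right) \left(1 + 4 \left(3 - 5\right)\right)}\right) + \left(20 - 26\right)\right) = \left(- \frac{1}{2}\right) 4 \cdot 14 \left(\left(-8 + \sqrt{\left(3 - 5\right) \left(1 + 4 \left(3 - 5\right)\right)}\right) + \left(20 - 26\right)\right) = - 28 \left(\left(-8 + \sqrt{- 2 \left(1 + 4 \left(-2\right)\right)}\right) - 6\right) = - 28 \left(\left(-8 + \sqrt{- 2 \left(1 - 8\right)}\right) - 6\right) = - 28 \left(\left(-8 + \sqrt{\left(-2\right) \left(-7\right)}\right) - 6\right) = - 28 \left(\left(-8 + \sqrt{14}\right) - 6\right) = - 28 \left(-14 + \sqrt{14}\right) = 392 - 28 \sqrt{14}$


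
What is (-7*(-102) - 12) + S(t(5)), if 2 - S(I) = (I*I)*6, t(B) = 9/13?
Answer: 118490/169 ≈ 701.12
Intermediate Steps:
t(B) = 9/13 (t(B) = 9*(1/13) = 9/13)
S(I) = 2 - 6*I**2 (S(I) = 2 - I*I*6 = 2 - I**2*6 = 2 - 6*I**2)
(-7*(-102) - 12) + S(t(5)) = (-7*(-102) - 12) + (2 - 6*(9/13)**2) = (714 - 12) + (2 - 6*81/169) = 702 + (2 - 486/169) = 702 - 148/169 = 118490/169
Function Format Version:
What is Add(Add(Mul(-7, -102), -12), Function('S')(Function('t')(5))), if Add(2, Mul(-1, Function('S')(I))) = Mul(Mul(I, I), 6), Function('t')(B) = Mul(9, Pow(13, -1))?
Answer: Rational(118490, 169) ≈ 701.12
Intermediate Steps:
Function('t')(B) = Rational(9, 13) (Function('t')(B) = Mul(9, Rational(1, 13)) = Rational(9, 13))
Function('S')(I) = Add(2, Mul(-6, Pow(I, 2))) (Function('S')(I) = Add(2, Mul(-1, Mul(Mul(I, I), 6))) = Add(2, Mul(-1, Mul(Pow(I, 2), 6))) = Add(2, Mul(-1, Mul(6, Pow(I, 2)))) = Add(2, Mul(-6, Pow(I, 2))))
Add(Add(Mul(-7, -102), -12), Function('S')(Function('t')(5))) = Add(Add(Mul(-7, -102), -12), Add(2, Mul(-6, Pow(Rational(9, 13), 2)))) = Add(Add(714, -12), Add(2, Mul(-6, Rational(81, 169)))) = Add(702, Add(2, Rational(-486, 169))) = Add(702, Rational(-148, 169)) = Rational(118490, 169)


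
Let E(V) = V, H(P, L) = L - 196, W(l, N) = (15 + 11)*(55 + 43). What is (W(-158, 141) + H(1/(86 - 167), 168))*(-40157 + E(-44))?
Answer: -101306520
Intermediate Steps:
W(l, N) = 2548 (W(l, N) = 26*98 = 2548)
H(P, L) = -196 + L
(W(-158, 141) + H(1/(86 - 167), 168))*(-40157 + E(-44)) = (2548 + (-196 + 168))*(-40157 - 44) = (2548 - 28)*(-40201) = 2520*(-40201) = -101306520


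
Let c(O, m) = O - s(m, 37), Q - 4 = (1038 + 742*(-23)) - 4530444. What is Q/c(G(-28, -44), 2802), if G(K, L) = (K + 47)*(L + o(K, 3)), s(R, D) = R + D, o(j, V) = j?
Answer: 4546468/4207 ≈ 1080.7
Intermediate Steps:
s(R, D) = D + R
G(K, L) = (47 + K)*(K + L) (G(K, L) = (K + 47)*(L + K) = (47 + K)*(K + L))
Q = -4546468 (Q = 4 + ((1038 + 742*(-23)) - 4530444) = 4 + ((1038 - 17066) - 4530444) = 4 + (-16028 - 4530444) = 4 - 4546472 = -4546468)
c(O, m) = -37 + O - m (c(O, m) = O - (37 + m) = O + (-37 - m) = -37 + O - m)
Q/c(G(-28, -44), 2802) = -4546468/(-37 + ((-28)² + 47*(-28) + 47*(-44) - 28*(-44)) - 1*2802) = -4546468/(-37 + (784 - 1316 - 2068 + 1232) - 2802) = -4546468/(-37 - 1368 - 2802) = -4546468/(-4207) = -4546468*(-1/4207) = 4546468/4207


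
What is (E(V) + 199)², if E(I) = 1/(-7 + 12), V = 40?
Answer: 992016/25 ≈ 39681.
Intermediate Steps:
E(I) = ⅕ (E(I) = 1/5 = ⅕)
(E(V) + 199)² = (⅕ + 199)² = (996/5)² = 992016/25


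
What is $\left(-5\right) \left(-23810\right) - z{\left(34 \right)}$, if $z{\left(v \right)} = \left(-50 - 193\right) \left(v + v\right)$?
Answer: $135574$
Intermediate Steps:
$z{\left(v \right)} = - 486 v$ ($z{\left(v \right)} = - 243 \cdot 2 v = - 486 v$)
$\left(-5\right) \left(-23810\right) - z{\left(34 \right)} = \left(-5\right) \left(-23810\right) - \left(-486\right) 34 = 119050 - -16524 = 119050 + 16524 = 135574$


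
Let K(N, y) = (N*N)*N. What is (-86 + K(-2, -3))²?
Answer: 8836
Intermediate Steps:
K(N, y) = N³ (K(N, y) = N²*N = N³)
(-86 + K(-2, -3))² = (-86 + (-2)³)² = (-86 - 8)² = (-94)² = 8836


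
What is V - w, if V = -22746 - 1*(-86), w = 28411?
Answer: -51071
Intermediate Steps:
V = -22660 (V = -22746 + 86 = -22660)
V - w = -22660 - 1*28411 = -22660 - 28411 = -51071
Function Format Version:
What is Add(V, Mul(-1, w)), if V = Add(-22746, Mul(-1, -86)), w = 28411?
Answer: -51071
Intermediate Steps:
V = -22660 (V = Add(-22746, 86) = -22660)
Add(V, Mul(-1, w)) = Add(-22660, Mul(-1, 28411)) = Add(-22660, -28411) = -51071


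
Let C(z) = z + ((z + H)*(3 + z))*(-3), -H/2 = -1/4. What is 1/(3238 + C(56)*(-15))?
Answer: 2/304811 ≈ 6.5614e-6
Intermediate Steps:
H = 1/2 (H = -(-2)/4 = -2*(-1/4) = 1/2 ≈ 0.50000)
C(z) = z - 3*(1/2 + z)*(3 + z) (C(z) = z + ((z + 1/2)*(3 + z))*(-3) = z + ((1/2 + z)*(3 + z))*(-3) = z - 3*(1/2 + z)*(3 + z))
1/(3238 + C(56)*(-15)) = 1/(3238 + (-9/2 - 3*56**2 - 19/2*56)*(-15)) = 1/(3238 + (-9/2 - 3*3136 - 532)*(-15)) = 1/(3238 + (-9/2 - 9408 - 532)*(-15)) = 1/(3238 - 19889/2*(-15)) = 1/(3238 + 298335/2) = 1/(304811/2) = 2/304811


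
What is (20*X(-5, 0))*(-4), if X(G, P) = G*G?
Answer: -2000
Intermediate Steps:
X(G, P) = G²
(20*X(-5, 0))*(-4) = (20*(-5)²)*(-4) = (20*25)*(-4) = 500*(-4) = -2000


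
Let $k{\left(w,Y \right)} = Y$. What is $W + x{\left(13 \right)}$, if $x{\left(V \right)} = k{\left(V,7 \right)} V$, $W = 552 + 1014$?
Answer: $1657$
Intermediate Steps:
$W = 1566$
$x{\left(V \right)} = 7 V$
$W + x{\left(13 \right)} = 1566 + 7 \cdot 13 = 1566 + 91 = 1657$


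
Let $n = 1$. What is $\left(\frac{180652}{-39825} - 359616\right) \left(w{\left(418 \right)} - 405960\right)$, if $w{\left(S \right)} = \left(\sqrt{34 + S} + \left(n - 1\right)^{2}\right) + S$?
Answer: $\frac{5808127043275784}{39825} - \frac{28643775704 \sqrt{113}}{39825} \approx 1.4583 \cdot 10^{11}$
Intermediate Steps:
$w{\left(S \right)} = S + \sqrt{34 + S}$ ($w{\left(S \right)} = \left(\sqrt{34 + S} + \left(1 - 1\right)^{2}\right) + S = \left(\sqrt{34 + S} + 0^{2}\right) + S = \left(\sqrt{34 + S} + 0\right) + S = \sqrt{34 + S} + S = S + \sqrt{34 + S}$)
$\left(\frac{180652}{-39825} - 359616\right) \left(w{\left(418 \right)} - 405960\right) = \left(\frac{180652}{-39825} - 359616\right) \left(\left(418 + \sqrt{34 + 418}\right) - 405960\right) = \left(180652 \left(- \frac{1}{39825}\right) - 359616\right) \left(\left(418 + \sqrt{452}\right) - 405960\right) = \left(- \frac{180652}{39825} - 359616\right) \left(\left(418 + 2 \sqrt{113}\right) - 405960\right) = - \frac{14321887852 \left(-405542 + 2 \sqrt{113}\right)}{39825} = \frac{5808127043275784}{39825} - \frac{28643775704 \sqrt{113}}{39825}$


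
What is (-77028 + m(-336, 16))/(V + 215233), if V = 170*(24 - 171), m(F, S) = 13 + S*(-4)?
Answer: -77079/190243 ≈ -0.40516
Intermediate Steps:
m(F, S) = 13 - 4*S
V = -24990 (V = 170*(-147) = -24990)
(-77028 + m(-336, 16))/(V + 215233) = (-77028 + (13 - 4*16))/(-24990 + 215233) = (-77028 + (13 - 64))/190243 = (-77028 - 51)*(1/190243) = -77079*1/190243 = -77079/190243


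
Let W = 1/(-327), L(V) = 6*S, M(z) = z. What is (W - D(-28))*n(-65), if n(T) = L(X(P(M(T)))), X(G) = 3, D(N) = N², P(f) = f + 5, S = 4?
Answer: -2050952/109 ≈ -18816.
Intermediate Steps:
P(f) = 5 + f
L(V) = 24 (L(V) = 6*4 = 24)
n(T) = 24
W = -1/327 ≈ -0.0030581
(W - D(-28))*n(-65) = (-1/327 - 1*(-28)²)*24 = (-1/327 - 1*784)*24 = (-1/327 - 784)*24 = -256369/327*24 = -2050952/109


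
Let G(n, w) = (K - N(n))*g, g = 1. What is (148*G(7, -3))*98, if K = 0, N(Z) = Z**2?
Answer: -710696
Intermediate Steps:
G(n, w) = -n**2 (G(n, w) = (0 - n**2)*1 = -n**2*1 = -n**2)
(148*G(7, -3))*98 = (148*(-1*7**2))*98 = (148*(-1*49))*98 = (148*(-49))*98 = -7252*98 = -710696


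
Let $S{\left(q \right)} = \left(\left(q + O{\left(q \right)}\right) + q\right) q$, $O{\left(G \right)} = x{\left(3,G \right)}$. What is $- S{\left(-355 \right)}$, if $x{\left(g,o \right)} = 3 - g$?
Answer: $-252050$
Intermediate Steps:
$O{\left(G \right)} = 0$ ($O{\left(G \right)} = 3 - 3 = 0$)
$S{\left(q \right)} = 2 q^{2}$ ($S{\left(q \right)} = \left(\left(q + 0\right) + q\right) q = \left(q + q\right) q = 2 q q = 2 q^{2}$)
$- S{\left(-355 \right)} = - 2 \left(-355\right)^{2} = - 2 \cdot 126025 = \left(-1\right) 252050 = -252050$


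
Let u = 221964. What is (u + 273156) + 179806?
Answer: 674926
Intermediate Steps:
(u + 273156) + 179806 = (221964 + 273156) + 179806 = 495120 + 179806 = 674926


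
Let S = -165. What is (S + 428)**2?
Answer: 69169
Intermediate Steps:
(S + 428)**2 = (-165 + 428)**2 = 263**2 = 69169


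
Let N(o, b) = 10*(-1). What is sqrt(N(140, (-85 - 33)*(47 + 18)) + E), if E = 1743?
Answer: sqrt(1733) ≈ 41.629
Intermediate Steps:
N(o, b) = -10
sqrt(N(140, (-85 - 33)*(47 + 18)) + E) = sqrt(-10 + 1743) = sqrt(1733)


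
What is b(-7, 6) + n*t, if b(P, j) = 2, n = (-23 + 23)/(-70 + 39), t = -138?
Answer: 2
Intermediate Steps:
n = 0 (n = 0/(-31) = 0*(-1/31) = 0)
b(-7, 6) + n*t = 2 + 0*(-138) = 2 + 0 = 2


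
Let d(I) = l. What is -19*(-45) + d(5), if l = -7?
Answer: 848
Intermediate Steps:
d(I) = -7
-19*(-45) + d(5) = -19*(-45) - 7 = 855 - 7 = 848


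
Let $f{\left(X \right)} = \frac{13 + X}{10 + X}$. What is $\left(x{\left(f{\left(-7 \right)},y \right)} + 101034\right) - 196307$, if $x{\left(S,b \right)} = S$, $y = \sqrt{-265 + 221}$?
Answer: $-95271$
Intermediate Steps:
$y = 2 i \sqrt{11}$ ($y = \sqrt{-44} = 2 i \sqrt{11} \approx 6.6332 i$)
$f{\left(X \right)} = \frac{13 + X}{10 + X}$
$\left(x{\left(f{\left(-7 \right)},y \right)} + 101034\right) - 196307 = \left(\frac{13 - 7}{10 - 7} + 101034\right) - 196307 = \left(\frac{1}{3} \cdot 6 + 101034\right) - 196307 = \left(2 + 101034\right) - 196307 = 101036 - 196307 = -95271$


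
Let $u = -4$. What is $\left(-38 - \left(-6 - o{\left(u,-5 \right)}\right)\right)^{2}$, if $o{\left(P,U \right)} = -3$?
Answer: $1225$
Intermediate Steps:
$\left(-38 - \left(-6 - o{\left(u,-5 \right)}\right)\right)^{2} = \left(-38 + \left(\left(-3 + 7\right) - 1\right)\right)^{2} = \left(-38 + \left(4 - 1\right)\right)^{2} = \left(-38 + 3\right)^{2} = \left(-35\right)^{2} = 1225$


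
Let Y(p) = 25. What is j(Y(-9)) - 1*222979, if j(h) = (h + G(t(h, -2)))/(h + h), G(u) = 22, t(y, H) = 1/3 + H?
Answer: -11148903/50 ≈ -2.2298e+5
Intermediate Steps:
t(y, H) = ⅓ + H
j(h) = (22 + h)/(2*h) (j(h) = (h + 22)/(h + h) = (22 + h)/((2*h)) = (22 + h)*(1/(2*h)) = (22 + h)/(2*h))
j(Y(-9)) - 1*222979 = (½)*(22 + 25)/25 - 1*222979 = (½)*(1/25)*47 - 222979 = 47/50 - 222979 = -11148903/50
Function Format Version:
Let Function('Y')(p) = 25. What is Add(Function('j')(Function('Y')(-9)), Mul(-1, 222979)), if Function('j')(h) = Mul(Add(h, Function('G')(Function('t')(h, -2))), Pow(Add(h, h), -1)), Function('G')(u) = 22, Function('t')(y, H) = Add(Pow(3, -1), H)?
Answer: Rational(-11148903, 50) ≈ -2.2298e+5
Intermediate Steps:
Function('t')(y, H) = Add(Rational(1, 3), H)
Function('j')(h) = Mul(Rational(1, 2), Pow(h, -1), Add(22, h)) (Function('j')(h) = Mul(Add(h, 22), Pow(Add(h, h), -1)) = Mul(Add(22, h), Pow(Mul(2, h), -1)) = Mul(Add(22, h), Mul(Rational(1, 2), Pow(h, -1))) = Mul(Rational(1, 2), Pow(h, -1), Add(22, h)))
Add(Function('j')(Function('Y')(-9)), Mul(-1, 222979)) = Add(Mul(Rational(1, 2), Pow(25, -1), Add(22, 25)), Mul(-1, 222979)) = Add(Mul(Rational(1, 2), Rational(1, 25), 47), -222979) = Add(Rational(47, 50), -222979) = Rational(-11148903, 50)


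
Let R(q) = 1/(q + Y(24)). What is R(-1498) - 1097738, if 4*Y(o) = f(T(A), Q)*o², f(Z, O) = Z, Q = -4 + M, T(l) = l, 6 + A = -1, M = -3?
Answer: -2750931429/2506 ≈ -1.0977e+6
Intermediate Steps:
A = -7 (A = -6 - 1 = -7)
Q = -7 (Q = -4 - 3 = -7)
Y(o) = -7*o²/4 (Y(o) = (-7*o²)/4 = -7*o²/4)
R(q) = 1/(-1008 + q) (R(q) = 1/(q - 7/4*24²) = 1/(q - 7/4*576) = 1/(q - 1008) = 1/(-1008 + q))
R(-1498) - 1097738 = 1/(-1008 - 1498) - 1097738 = 1/(-2506) - 1097738 = -1/2506 - 1097738 = -2750931429/2506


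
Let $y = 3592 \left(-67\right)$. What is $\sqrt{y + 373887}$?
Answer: $\sqrt{133223} \approx 365.0$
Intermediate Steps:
$y = -240664$
$\sqrt{y + 373887} = \sqrt{-240664 + 373887} = \sqrt{133223}$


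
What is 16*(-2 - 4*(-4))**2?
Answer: 3136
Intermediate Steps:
16*(-2 - 4*(-4))**2 = 16*(-2 + 16)**2 = 16*14**2 = 16*196 = 3136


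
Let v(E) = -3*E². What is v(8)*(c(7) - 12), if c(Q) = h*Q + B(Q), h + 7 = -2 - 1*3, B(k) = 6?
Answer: 17280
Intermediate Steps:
h = -12 (h = -7 + (-2 - 1*3) = -7 + (-2 - 3) = -7 - 5 = -12)
c(Q) = 6 - 12*Q (c(Q) = -12*Q + 6 = 6 - 12*Q)
v(8)*(c(7) - 12) = (-3*8²)*((6 - 12*7) - 12) = (-3*64)*((6 - 84) - 12) = -192*(-78 - 12) = -192*(-90) = 17280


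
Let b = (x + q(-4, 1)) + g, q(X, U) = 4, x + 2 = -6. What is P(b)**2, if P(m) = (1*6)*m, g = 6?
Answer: 144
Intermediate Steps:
x = -8 (x = -2 - 6 = -8)
b = 2 (b = (-8 + 4) + 6 = -4 + 6 = 2)
P(m) = 6*m
P(b)**2 = (6*2)**2 = 12**2 = 144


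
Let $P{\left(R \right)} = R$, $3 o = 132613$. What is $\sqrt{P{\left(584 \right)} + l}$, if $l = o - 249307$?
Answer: $\frac{2 i \sqrt{460167}}{3} \approx 452.24 i$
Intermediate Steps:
$o = \frac{132613}{3}$ ($o = \frac{1}{3} \cdot 132613 = \frac{132613}{3} \approx 44204.0$)
$l = - \frac{615308}{3}$ ($l = \frac{132613}{3} - 249307 = - \frac{615308}{3} \approx -2.051 \cdot 10^{5}$)
$\sqrt{P{\left(584 \right)} + l} = \sqrt{584 - \frac{615308}{3}} = \sqrt{- \frac{613556}{3}} = \frac{2 i \sqrt{460167}}{3}$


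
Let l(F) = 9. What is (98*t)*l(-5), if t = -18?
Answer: -15876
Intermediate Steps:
(98*t)*l(-5) = (98*(-18))*9 = -1764*9 = -15876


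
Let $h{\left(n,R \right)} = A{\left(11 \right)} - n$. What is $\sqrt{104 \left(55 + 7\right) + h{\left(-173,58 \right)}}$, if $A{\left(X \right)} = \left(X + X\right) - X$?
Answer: $2 \sqrt{1658} \approx 81.437$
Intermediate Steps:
$A{\left(X \right)} = X$ ($A{\left(X \right)} = 2 X - X = X$)
$h{\left(n,R \right)} = 11 - n$
$\sqrt{104 \left(55 + 7\right) + h{\left(-173,58 \right)}} = \sqrt{104 \left(55 + 7\right) + \left(11 - -173\right)} = \sqrt{104 \cdot 62 + \left(11 + 173\right)} = \sqrt{6448 + 184} = \sqrt{6632} = 2 \sqrt{1658}$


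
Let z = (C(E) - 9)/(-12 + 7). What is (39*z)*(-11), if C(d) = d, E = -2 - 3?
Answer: -6006/5 ≈ -1201.2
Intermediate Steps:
E = -5
z = 14/5 (z = (-5 - 9)/(-12 + 7) = -14/(-5) = -14*(-1/5) = 14/5 ≈ 2.8000)
(39*z)*(-11) = (39*(14/5))*(-11) = (546/5)*(-11) = -6006/5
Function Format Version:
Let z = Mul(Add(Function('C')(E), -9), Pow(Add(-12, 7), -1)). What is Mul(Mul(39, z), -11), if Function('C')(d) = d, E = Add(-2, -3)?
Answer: Rational(-6006, 5) ≈ -1201.2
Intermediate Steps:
E = -5
z = Rational(14, 5) (z = Mul(Add(-5, -9), Pow(Add(-12, 7), -1)) = Mul(-14, Pow(-5, -1)) = Mul(-14, Rational(-1, 5)) = Rational(14, 5) ≈ 2.8000)
Mul(Mul(39, z), -11) = Mul(Mul(39, Rational(14, 5)), -11) = Mul(Rational(546, 5), -11) = Rational(-6006, 5)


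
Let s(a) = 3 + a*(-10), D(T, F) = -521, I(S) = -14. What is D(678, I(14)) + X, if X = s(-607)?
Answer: 5552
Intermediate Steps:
s(a) = 3 - 10*a
X = 6073 (X = 3 - 10*(-607) = 3 + 6070 = 6073)
D(678, I(14)) + X = -521 + 6073 = 5552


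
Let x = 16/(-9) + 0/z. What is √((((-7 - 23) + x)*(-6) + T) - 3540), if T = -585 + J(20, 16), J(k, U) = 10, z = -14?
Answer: I*√35319/3 ≈ 62.645*I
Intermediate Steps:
x = -16/9 (x = 16/(-9) + 0/(-14) = 16*(-⅑) + 0*(-1/14) = -16/9 + 0 = -16/9 ≈ -1.7778)
T = -575 (T = -585 + 10 = -575)
√((((-7 - 23) + x)*(-6) + T) - 3540) = √((((-7 - 23) - 16/9)*(-6) - 575) - 3540) = √(((-30 - 16/9)*(-6) - 575) - 3540) = √((-286/9*(-6) - 575) - 3540) = √((572/3 - 575) - 3540) = √(-1153/3 - 3540) = √(-11773/3) = I*√35319/3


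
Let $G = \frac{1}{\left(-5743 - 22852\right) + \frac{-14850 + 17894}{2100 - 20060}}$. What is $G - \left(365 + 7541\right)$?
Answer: $- \frac{1015069615256}{128392311} \approx -7906.0$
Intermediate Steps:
$G = - \frac{4490}{128392311}$ ($G = \frac{1}{\left(-5743 - 22852\right) + \frac{3044}{-17960}} = \frac{1}{-28595 + 3044 \left(- \frac{1}{17960}\right)} = \frac{1}{-28595 - \frac{761}{4490}} = \frac{1}{- \frac{128392311}{4490}} = - \frac{4490}{128392311} \approx -3.4971 \cdot 10^{-5}$)
$G - \left(365 + 7541\right) = - \frac{4490}{128392311} - \left(365 + 7541\right) = - \frac{4490}{128392311} - 7906 = - \frac{1015069615256}{128392311}$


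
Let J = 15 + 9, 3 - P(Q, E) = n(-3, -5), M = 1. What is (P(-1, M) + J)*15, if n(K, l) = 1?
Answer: 390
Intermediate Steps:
P(Q, E) = 2 (P(Q, E) = 3 - 1*1 = 3 - 1 = 2)
J = 24
(P(-1, M) + J)*15 = (2 + 24)*15 = 26*15 = 390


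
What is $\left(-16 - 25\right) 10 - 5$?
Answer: $-415$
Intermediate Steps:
$\left(-16 - 25\right) 10 - 5 = \left(-41\right) 10 - 5 = -410 - 5 = -415$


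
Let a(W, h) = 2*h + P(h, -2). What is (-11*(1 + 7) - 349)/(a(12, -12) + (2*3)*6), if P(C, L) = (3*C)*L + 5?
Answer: -437/89 ≈ -4.9101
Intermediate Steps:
P(C, L) = 5 + 3*C*L (P(C, L) = 3*C*L + 5 = 5 + 3*C*L)
a(W, h) = 5 - 4*h (a(W, h) = 2*h + (5 + 3*h*(-2)) = 2*h + (5 - 6*h) = 5 - 4*h)
(-11*(1 + 7) - 349)/(a(12, -12) + (2*3)*6) = (-11*(1 + 7) - 349)/((5 - 4*(-12)) + (2*3)*6) = (-11*8 - 349)/((5 + 48) + 6*6) = (-88 - 349)/(53 + 36) = -437/89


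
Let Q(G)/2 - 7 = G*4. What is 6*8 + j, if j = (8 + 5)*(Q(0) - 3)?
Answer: 191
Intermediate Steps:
Q(G) = 14 + 8*G (Q(G) = 14 + 2*(G*4) = 14 + 2*(4*G) = 14 + 8*G)
j = 143 (j = (8 + 5)*((14 + 8*0) - 3) = 13*((14 + 0) - 3) = 13*(14 - 3) = 13*11 = 143)
6*8 + j = 6*8 + 143 = 48 + 143 = 191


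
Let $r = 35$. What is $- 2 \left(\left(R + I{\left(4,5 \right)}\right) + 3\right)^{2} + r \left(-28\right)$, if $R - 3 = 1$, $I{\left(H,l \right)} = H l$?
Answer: $-2438$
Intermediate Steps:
$R = 4$ ($R = 3 + 1 = 4$)
$- 2 \left(\left(R + I{\left(4,5 \right)}\right) + 3\right)^{2} + r \left(-28\right) = - 2 \left(\left(4 + 4 \cdot 5\right) + 3\right)^{2} + 35 \left(-28\right) = - 2 \left(\left(4 + 20\right) + 3\right)^{2} - 980 = - 2 \left(24 + 3\right)^{2} - 980 = - 2 \cdot 27^{2} - 980 = \left(-2\right) 729 - 980 = -1458 - 980 = -2438$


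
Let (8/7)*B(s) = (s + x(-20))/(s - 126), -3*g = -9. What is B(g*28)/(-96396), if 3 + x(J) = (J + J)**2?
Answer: 1681/4627008 ≈ 0.00036330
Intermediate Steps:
x(J) = -3 + 4*J**2 (x(J) = -3 + (J + J)**2 = -3 + (2*J)**2 = -3 + 4*J**2)
g = 3 (g = -1/3*(-9) = 3)
B(s) = 7*(1597 + s)/(8*(-126 + s)) (B(s) = 7*((s + (-3 + 4*(-20)**2))/(s - 126))/8 = 7*((s + (-3 + 4*400))/(-126 + s))/8 = 7*((s + (-3 + 1600))/(-126 + s))/8 = 7*((s + 1597)/(-126 + s))/8 = 7*((1597 + s)/(-126 + s))/8 = 7*(1597 + s)/(8*(-126 + s)))
B(g*28)/(-96396) = (7*(1597 + 3*28)/(8*(-126 + 3*28)))/(-96396) = (7*(1597 + 84)/(8*(-126 + 84)))*(-1/96396) = ((7/8)*1681/(-42))*(-1/96396) = ((7/8)*(-1/42)*1681)*(-1/96396) = -1681/48*(-1/96396) = 1681/4627008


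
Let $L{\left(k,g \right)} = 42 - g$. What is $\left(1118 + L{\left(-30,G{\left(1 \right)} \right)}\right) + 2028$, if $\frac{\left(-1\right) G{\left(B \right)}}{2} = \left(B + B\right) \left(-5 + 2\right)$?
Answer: $3176$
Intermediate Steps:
$G{\left(B \right)} = 12 B$ ($G{\left(B \right)} = - 2 \left(B + B\right) \left(-5 + 2\right) = - 2 \cdot 2 B \left(-3\right) = - 2 \left(- 6 B\right) = 12 B$)
$\left(1118 + L{\left(-30,G{\left(1 \right)} \right)}\right) + 2028 = \left(1118 + \left(42 - 12 \cdot 1\right)\right) + 2028 = \left(1118 + \left(42 - 12\right)\right) + 2028 = \left(1118 + 30\right) + 2028 = 1148 + 2028 = 3176$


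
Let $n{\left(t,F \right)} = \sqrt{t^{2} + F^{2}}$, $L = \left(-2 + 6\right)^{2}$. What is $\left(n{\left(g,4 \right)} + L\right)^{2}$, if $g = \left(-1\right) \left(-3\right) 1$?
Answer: $441$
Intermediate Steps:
$L = 16$ ($L = 4^{2} = 16$)
$g = 3$ ($g = 3 \cdot 1 = 3$)
$n{\left(t,F \right)} = \sqrt{F^{2} + t^{2}}$
$\left(n{\left(g,4 \right)} + L\right)^{2} = \left(\sqrt{4^{2} + 3^{2}} + 16\right)^{2} = \left(\sqrt{16 + 9} + 16\right)^{2} = \left(\sqrt{25} + 16\right)^{2} = \left(5 + 16\right)^{2} = 21^{2} = 441$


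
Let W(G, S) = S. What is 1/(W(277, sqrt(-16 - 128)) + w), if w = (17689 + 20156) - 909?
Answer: 513/18948170 - I/113689020 ≈ 2.7074e-5 - 8.7959e-9*I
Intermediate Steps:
w = 36936 (w = 37845 - 909 = 36936)
1/(W(277, sqrt(-16 - 128)) + w) = 1/(sqrt(-16 - 128) + 36936) = 1/(sqrt(-144) + 36936) = 1/(12*I + 36936) = 1/(36936 + 12*I) = (36936 - 12*I)/1364268240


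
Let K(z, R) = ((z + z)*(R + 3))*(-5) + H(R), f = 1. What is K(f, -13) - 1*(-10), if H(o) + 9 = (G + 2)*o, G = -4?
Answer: 127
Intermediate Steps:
H(o) = -9 - 2*o (H(o) = -9 + (-4 + 2)*o = -9 - 2*o)
K(z, R) = -9 - 2*R - 10*z*(3 + R) (K(z, R) = ((z + z)*(R + 3))*(-5) + (-9 - 2*R) = ((2*z)*(3 + R))*(-5) + (-9 - 2*R) = (2*z*(3 + R))*(-5) + (-9 - 2*R) = -10*z*(3 + R) + (-9 - 2*R) = -9 - 2*R - 10*z*(3 + R))
K(f, -13) - 1*(-10) = (-9 - 30*1 - 2*(-13) - 10*(-13)*1) - 1*(-10) = (-9 - 30 + 26 + 130) + 10 = 117 + 10 = 127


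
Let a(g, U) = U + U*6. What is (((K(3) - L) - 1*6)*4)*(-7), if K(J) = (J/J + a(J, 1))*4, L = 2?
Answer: -672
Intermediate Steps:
a(g, U) = 7*U (a(g, U) = U + 6*U = 7*U)
K(J) = 32 (K(J) = (J/J + 7*1)*4 = (1 + 7)*4 = 8*4 = 32)
(((K(3) - L) - 1*6)*4)*(-7) = (((32 - 1*2) - 1*6)*4)*(-7) = (((32 - 2) - 6)*4)*(-7) = ((30 - 6)*4)*(-7) = (24*4)*(-7) = 96*(-7) = -672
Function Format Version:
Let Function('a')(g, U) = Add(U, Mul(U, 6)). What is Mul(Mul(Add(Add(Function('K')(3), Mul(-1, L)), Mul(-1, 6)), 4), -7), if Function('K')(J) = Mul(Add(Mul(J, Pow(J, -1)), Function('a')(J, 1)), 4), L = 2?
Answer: -672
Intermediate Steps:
Function('a')(g, U) = Mul(7, U) (Function('a')(g, U) = Add(U, Mul(6, U)) = Mul(7, U))
Function('K')(J) = 32 (Function('K')(J) = Mul(Add(Mul(J, Pow(J, -1)), Mul(7, 1)), 4) = Mul(Add(1, 7), 4) = Mul(8, 4) = 32)
Mul(Mul(Add(Add(Function('K')(3), Mul(-1, L)), Mul(-1, 6)), 4), -7) = Mul(Mul(Add(Add(32, Mul(-1, 2)), Mul(-1, 6)), 4), -7) = Mul(Mul(Add(Add(32, -2), -6), 4), -7) = Mul(Mul(Add(30, -6), 4), -7) = Mul(Mul(24, 4), -7) = Mul(96, -7) = -672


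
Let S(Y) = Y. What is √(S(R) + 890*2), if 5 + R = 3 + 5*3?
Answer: √1793 ≈ 42.344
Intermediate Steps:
R = 13 (R = -5 + (3 + 5*3) = -5 + (3 + 15) = -5 + 18 = 13)
√(S(R) + 890*2) = √(13 + 890*2) = √(13 + 1780) = √1793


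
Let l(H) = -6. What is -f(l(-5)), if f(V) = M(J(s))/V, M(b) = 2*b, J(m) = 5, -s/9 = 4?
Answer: 5/3 ≈ 1.6667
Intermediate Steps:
s = -36 (s = -9*4 = -36)
f(V) = 10/V (f(V) = (2*5)/V = 10/V)
-f(l(-5)) = -10/(-6) = -10*(-1)/6 = -1*(-5/3) = 5/3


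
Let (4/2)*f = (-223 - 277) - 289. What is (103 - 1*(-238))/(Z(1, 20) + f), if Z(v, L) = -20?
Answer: -682/829 ≈ -0.82268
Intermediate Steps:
f = -789/2 (f = ((-223 - 277) - 289)/2 = (-500 - 289)/2 = (½)*(-789) = -789/2 ≈ -394.50)
(103 - 1*(-238))/(Z(1, 20) + f) = (103 - 1*(-238))/(-20 - 789/2) = (103 + 238)/(-829/2) = 341*(-2/829) = -682/829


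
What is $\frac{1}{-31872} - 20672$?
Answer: $- \frac{658857985}{31872} \approx -20672.0$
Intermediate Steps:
$\frac{1}{-31872} - 20672 = - \frac{1}{31872} - 20672 = - \frac{658857985}{31872}$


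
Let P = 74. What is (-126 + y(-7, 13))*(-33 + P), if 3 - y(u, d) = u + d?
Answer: -5289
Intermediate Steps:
y(u, d) = 3 - d - u (y(u, d) = 3 - (u + d) = 3 - (d + u) = 3 + (-d - u) = 3 - d - u)
(-126 + y(-7, 13))*(-33 + P) = (-126 + (3 - 1*13 - 1*(-7)))*(-33 + 74) = (-126 + (3 - 13 + 7))*41 = (-126 - 3)*41 = -129*41 = -5289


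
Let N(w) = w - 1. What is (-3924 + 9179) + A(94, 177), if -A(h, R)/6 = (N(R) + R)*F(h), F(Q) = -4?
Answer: 13727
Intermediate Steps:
N(w) = -1 + w
A(h, R) = -24 + 48*R (A(h, R) = -6*((-1 + R) + R)*(-4) = -6*(-1 + 2*R)*(-4) = -6*(4 - 8*R) = -24 + 48*R)
(-3924 + 9179) + A(94, 177) = (-3924 + 9179) + (-24 + 48*177) = 5255 + (-24 + 8496) = 5255 + 8472 = 13727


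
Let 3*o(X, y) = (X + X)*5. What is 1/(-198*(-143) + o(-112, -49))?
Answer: 3/83822 ≈ 3.5790e-5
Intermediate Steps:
o(X, y) = 10*X/3 (o(X, y) = ((X + X)*5)/3 = ((2*X)*5)/3 = (10*X)/3 = 10*X/3)
1/(-198*(-143) + o(-112, -49)) = 1/(-198*(-143) + (10/3)*(-112)) = 1/(28314 - 1120/3) = 1/(83822/3) = 3/83822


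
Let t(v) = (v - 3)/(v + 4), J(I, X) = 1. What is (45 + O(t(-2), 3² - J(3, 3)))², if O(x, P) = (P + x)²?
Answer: 90601/16 ≈ 5662.6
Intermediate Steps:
t(v) = (-3 + v)/(4 + v)
(45 + O(t(-2), 3² - J(3, 3)))² = (45 + ((3² - 1*1) + (-3 - 2)/(4 - 2))²)² = (45 + ((9 - 1) - 5/2)²)² = (45 + (8 + (½)*(-5))²)² = (45 + (8 - 5/2)²)² = (45 + (11/2)²)² = (45 + 121/4)² = (301/4)² = 90601/16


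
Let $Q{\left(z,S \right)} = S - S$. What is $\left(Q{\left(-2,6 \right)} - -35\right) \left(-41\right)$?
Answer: $-1435$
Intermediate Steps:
$Q{\left(z,S \right)} = 0$
$\left(Q{\left(-2,6 \right)} - -35\right) \left(-41\right) = \left(0 - -35\right) \left(-41\right) = \left(0 + 35\right) \left(-41\right) = 35 \left(-41\right) = -1435$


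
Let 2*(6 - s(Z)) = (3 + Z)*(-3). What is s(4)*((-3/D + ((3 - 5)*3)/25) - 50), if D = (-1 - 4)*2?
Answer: -82401/100 ≈ -824.01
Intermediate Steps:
D = -10 (D = -5*2 = -10)
s(Z) = 21/2 + 3*Z/2 (s(Z) = 6 - (3 + Z)*(-3)/2 = 6 - (-9 - 3*Z)/2 = 6 + (9/2 + 3*Z/2) = 21/2 + 3*Z/2)
s(4)*((-3/D + ((3 - 5)*3)/25) - 50) = (21/2 + (3/2)*4)*((-3/(-10) + ((3 - 5)*3)/25) - 50) = (21/2 + 6)*((-3*(-1/10) - 2*3*(1/25)) - 50) = 33*((3/10 - 6*1/25) - 50)/2 = 33*((3/10 - 6/25) - 50)/2 = 33*(3/50 - 50)/2 = (33/2)*(-2497/50) = -82401/100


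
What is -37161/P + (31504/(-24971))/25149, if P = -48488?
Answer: 23335419861367/30450254483352 ≈ 0.76635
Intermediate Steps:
-37161/P + (31504/(-24971))/25149 = -37161/(-48488) + (31504/(-24971))/25149 = -37161*(-1/48488) + (31504*(-1/24971))*(1/25149) = 37161/48488 - 31504/24971*1/25149 = 37161/48488 - 31504/627995679 = 23335419861367/30450254483352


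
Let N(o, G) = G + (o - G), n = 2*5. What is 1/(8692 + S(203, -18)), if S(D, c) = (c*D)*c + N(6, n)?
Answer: 1/74470 ≈ 1.3428e-5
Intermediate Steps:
n = 10
N(o, G) = o
S(D, c) = 6 + D*c² (S(D, c) = (c*D)*c + 6 = (D*c)*c + 6 = D*c² + 6 = 6 + D*c²)
1/(8692 + S(203, -18)) = 1/(8692 + (6 + 203*(-18)²)) = 1/(8692 + (6 + 203*324)) = 1/(8692 + (6 + 65772)) = 1/(8692 + 65778) = 1/74470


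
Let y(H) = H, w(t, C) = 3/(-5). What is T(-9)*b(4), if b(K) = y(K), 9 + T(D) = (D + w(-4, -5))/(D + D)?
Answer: -508/15 ≈ -33.867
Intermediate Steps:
w(t, C) = -3/5 (w(t, C) = 3*(-1/5) = -3/5)
T(D) = -9 + (-3/5 + D)/(2*D) (T(D) = -9 + (D - 3/5)/(D + D) = -9 + (-3/5 + D)/((2*D)) = -9 + (-3/5 + D)*(1/(2*D)) = -9 + (-3/5 + D)/(2*D))
b(K) = K
T(-9)*b(4) = ((1/10)*(-3 - 85*(-9))/(-9))*4 = ((1/10)*(-1/9)*(-3 + 765))*4 = ((1/10)*(-1/9)*762)*4 = -127/15*4 = -508/15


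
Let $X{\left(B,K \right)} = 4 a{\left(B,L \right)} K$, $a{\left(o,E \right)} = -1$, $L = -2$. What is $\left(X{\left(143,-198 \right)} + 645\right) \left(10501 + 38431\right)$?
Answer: $70315284$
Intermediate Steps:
$X{\left(B,K \right)} = - 4 K$ ($X{\left(B,K \right)} = 4 \left(-1\right) K = - 4 K$)
$\left(X{\left(143,-198 \right)} + 645\right) \left(10501 + 38431\right) = \left(\left(-4\right) \left(-198\right) + 645\right) \left(10501 + 38431\right) = \left(792 + 645\right) 48932 = 1437 \cdot 48932 = 70315284$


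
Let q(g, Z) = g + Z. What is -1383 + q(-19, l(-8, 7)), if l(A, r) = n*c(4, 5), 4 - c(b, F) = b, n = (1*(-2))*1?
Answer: -1402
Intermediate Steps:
n = -2 (n = -2*1 = -2)
c(b, F) = 4 - b
l(A, r) = 0 (l(A, r) = -2*(4 - 1*4) = -2*(4 - 4) = -2*0 = 0)
q(g, Z) = Z + g
-1383 + q(-19, l(-8, 7)) = -1383 + (0 - 19) = -1383 - 19 = -1402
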